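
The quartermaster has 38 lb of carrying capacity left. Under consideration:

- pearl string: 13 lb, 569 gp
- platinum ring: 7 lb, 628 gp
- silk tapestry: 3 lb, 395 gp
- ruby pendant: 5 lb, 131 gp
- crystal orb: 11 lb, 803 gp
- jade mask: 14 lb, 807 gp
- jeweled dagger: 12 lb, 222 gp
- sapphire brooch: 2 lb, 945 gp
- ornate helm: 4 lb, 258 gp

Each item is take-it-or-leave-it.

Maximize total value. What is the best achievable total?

3578

Density check — sapphire brooch 472.50, silk tapestry 131.67, platinum ring 89.71 are the best per lb.
Taking the top-ratio items first gives platinum ring + silk tapestry + ruby pendant + crystal orb + sapphire brooch + ornate helm for 3160 (32 lb).
The 9 lb tied up in ruby pendant and ornate helm is better spent on jade mask — total rises to 3578 (37 lb).
Runner-up platinum ring + crystal orb + jade mask + sapphire brooch + ornate helm tops out at 3441.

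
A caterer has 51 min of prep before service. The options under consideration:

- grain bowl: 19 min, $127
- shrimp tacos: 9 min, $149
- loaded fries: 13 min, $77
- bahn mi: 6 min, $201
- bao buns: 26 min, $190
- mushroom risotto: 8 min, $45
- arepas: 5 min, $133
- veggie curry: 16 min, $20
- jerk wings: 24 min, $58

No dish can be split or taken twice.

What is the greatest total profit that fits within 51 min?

673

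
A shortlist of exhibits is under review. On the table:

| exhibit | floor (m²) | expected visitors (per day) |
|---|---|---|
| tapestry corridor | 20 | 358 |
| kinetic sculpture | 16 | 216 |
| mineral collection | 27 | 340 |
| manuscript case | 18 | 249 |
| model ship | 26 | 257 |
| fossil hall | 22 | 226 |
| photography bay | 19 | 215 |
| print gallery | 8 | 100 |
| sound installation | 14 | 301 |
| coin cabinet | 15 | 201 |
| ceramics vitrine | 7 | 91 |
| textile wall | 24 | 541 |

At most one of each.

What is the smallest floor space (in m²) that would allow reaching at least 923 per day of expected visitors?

45

Need the lightest bundle worth ≥ 923.
sound installation + ceramics vitrine + textile wall reaches 933 using 45 m².
No combination under 45 m² hits 923.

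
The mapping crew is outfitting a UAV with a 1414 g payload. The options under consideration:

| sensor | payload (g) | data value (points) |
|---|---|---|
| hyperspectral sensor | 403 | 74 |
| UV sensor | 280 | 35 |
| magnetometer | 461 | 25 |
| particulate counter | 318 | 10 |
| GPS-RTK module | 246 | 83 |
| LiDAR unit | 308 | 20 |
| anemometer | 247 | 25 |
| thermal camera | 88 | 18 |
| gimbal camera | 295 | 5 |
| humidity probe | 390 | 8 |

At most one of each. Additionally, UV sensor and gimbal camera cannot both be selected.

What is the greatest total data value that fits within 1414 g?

235

Ranking by ratio (data value/g): GPS-RTK module 0.34, thermal camera 0.20, hyperspectral sensor 0.18.
Taking hyperspectral sensor + UV sensor + GPS-RTK module + anemometer + thermal camera: 1264 g used, 235 in data value.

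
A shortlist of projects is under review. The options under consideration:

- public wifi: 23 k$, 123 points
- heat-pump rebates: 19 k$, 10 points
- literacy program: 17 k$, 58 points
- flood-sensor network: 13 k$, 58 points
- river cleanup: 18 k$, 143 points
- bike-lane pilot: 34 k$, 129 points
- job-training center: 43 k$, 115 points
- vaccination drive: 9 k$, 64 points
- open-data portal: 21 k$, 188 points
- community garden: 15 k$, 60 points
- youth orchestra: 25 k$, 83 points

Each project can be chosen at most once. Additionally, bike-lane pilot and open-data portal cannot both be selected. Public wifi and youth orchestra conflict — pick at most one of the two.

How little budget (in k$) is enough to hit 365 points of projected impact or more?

48

Need the lightest bundle worth ≥ 365.
Taking river cleanup + vaccination drive + open-data portal gives 395 (≥ 365) for 48 k$.
No combination under 48 k$ hits 365.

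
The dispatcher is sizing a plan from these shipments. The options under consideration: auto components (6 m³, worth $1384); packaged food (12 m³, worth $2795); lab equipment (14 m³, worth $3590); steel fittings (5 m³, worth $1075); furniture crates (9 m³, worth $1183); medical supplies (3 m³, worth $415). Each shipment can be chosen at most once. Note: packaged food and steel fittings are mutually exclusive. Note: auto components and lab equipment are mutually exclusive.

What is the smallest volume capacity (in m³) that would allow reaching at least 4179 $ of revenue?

18

Need the lightest bundle worth ≥ 4179.
auto components + packaged food: 4179 revenue at 18 m³.
Below 18 m³ the best achievable stays under 4179.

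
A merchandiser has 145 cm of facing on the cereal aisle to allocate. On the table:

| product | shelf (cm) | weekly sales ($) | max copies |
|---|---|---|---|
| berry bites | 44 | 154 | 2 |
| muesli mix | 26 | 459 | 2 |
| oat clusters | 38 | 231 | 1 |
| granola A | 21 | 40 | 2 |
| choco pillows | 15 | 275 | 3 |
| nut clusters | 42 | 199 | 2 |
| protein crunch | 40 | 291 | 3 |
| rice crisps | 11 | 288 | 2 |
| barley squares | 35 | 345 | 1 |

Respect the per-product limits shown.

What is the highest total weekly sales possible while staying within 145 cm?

Ranking by ratio (weekly sales/cm): rice crisps 26.18, choco pillows 18.33, muesli mix 17.65, barley squares 9.86.
Filling by ratio: 2×muesli mix + granola A + 3×choco pillows + 2×rice crisps for 2359, with 5 cm left unused.
The 36 cm tied up in granola A and choco pillows is better spent on barley squares — total rises to 2389 (139 cm).
Every other selection either busts 145 cm or exceeds an availability limit or fails to beat 2389.

2389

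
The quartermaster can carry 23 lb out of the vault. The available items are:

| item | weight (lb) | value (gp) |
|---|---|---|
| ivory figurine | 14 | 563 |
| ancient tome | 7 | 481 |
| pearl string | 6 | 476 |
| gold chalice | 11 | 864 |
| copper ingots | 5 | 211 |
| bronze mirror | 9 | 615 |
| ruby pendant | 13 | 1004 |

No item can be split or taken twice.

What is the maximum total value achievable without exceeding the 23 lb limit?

By value per lb: pearl string 79.33, gold chalice 78.55, ruby pendant 77.23 lead.
A density-first pass picks pearl string + gold chalice + copper ingots — 1551 at 22 lb.
Using the slack differently, bronze mirror + ruby pendant comes to 1619 at 22 lb.
The closest alternative, ancient tome + pearl string + bronze mirror, reaches only 1572.

1619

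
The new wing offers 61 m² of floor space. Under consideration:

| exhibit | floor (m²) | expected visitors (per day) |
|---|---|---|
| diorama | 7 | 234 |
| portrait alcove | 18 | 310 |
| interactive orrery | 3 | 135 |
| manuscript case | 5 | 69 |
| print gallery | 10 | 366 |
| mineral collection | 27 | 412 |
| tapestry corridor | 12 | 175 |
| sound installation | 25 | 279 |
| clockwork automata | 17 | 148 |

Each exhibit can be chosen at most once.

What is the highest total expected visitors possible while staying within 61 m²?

A density-first pass picks diorama + portrait alcove + interactive orrery + manuscript case + print gallery + tapestry corridor — 1289 at 55 m².
Dropping portrait alcove and manuscript case frees 23 m²; slotting in mineral collection (27 m²) lifts the total to 1322 at 59 m².

1322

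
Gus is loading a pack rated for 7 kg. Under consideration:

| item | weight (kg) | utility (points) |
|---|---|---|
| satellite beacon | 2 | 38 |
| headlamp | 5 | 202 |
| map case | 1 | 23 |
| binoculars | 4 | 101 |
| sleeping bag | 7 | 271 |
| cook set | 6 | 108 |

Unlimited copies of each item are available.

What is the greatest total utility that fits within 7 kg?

By utility per kg: headlamp 40.40, sleeping bag 38.71, binoculars 25.25, map case 23.00 lead.
Taking the top-ratio items first gives headlamp + 2×map case for 248 (7 kg).
Dropping headlamp and 2×map case frees 7 kg; slotting in sleeping bag (7 kg) lifts the total to 271 at 7 kg.
That's the maximum — no swap from here does better than 271.

271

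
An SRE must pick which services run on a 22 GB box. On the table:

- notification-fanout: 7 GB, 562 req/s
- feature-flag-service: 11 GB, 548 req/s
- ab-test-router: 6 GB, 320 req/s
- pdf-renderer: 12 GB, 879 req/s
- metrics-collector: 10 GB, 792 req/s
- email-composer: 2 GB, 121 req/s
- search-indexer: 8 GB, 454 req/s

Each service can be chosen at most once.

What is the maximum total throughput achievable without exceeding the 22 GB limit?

1671

Taking the top-ratio services first gives notification-fanout + metrics-collector + email-composer for 1475 (19 GB).
Replace notification-fanout and email-composer with pdf-renderer: the trade gains 196 net, giving 1671 at 22 GB.
Next best is notification-fanout + pdf-renderer + email-composer at 1562 (21 GB) — short by 109.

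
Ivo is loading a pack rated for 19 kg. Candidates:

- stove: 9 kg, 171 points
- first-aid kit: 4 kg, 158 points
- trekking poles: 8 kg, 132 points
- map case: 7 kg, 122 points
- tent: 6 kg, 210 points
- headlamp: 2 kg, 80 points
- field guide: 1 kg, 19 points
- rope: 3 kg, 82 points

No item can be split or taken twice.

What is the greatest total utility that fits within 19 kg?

570

Density check — headlamp 40.00, first-aid kit 39.50, tent 35.00 are the best per kg.
A density-first pass picks first-aid kit + tent + headlamp + field guide + rope — 549 at 16 kg.
The 4 kg tied up in field guide and rope is better spent on map case — total rises to 570 (19 kg).
Next best is first-aid kit + tent + headlamp + field guide + rope at 549 (16 kg) — short by 21.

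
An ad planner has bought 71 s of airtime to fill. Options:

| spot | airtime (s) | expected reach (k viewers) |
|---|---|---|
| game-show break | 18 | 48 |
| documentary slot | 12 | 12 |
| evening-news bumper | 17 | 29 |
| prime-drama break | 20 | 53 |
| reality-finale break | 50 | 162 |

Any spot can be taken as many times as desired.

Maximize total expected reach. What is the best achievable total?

Density check — reality-finale break 3.24, game-show break 2.67, prime-drama break 2.65, evening-news bumper 1.71 are the best per s.
A density-first pass picks game-show break + reality-finale break — 210 at 68 s.
The 18 s tied up in game-show break is better spent on prime-drama break — total rises to 215 (70 s).
No other feasible combination exceeds 215.

215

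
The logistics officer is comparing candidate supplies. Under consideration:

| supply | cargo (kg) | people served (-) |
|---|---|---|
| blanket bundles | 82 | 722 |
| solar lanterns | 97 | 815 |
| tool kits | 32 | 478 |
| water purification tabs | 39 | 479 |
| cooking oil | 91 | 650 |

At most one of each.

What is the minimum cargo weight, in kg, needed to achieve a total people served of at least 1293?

Need the lightest bundle worth ≥ 1293.
solar lanterns + tool kits: 1293 people served at 129 kg.
No combination under 129 kg hits 1293.

129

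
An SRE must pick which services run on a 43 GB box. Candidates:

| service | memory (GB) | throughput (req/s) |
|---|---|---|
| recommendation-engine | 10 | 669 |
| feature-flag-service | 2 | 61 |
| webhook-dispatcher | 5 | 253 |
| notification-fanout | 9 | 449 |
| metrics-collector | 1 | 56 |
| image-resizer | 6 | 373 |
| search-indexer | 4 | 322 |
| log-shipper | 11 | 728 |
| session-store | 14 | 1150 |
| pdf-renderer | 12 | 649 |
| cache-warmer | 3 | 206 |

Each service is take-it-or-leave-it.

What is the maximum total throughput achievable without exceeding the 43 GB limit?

3131

Recommendation-engine + metrics-collector + search-indexer + log-shipper + session-store + cache-warmer uses 43 of the 43 GB and totals 3131.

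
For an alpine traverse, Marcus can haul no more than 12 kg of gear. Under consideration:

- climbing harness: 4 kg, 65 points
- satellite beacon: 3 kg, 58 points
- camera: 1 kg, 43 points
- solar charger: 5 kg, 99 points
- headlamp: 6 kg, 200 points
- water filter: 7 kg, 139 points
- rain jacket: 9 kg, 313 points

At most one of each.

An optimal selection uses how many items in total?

The maximum utility within 12 kg is 371.
For example satellite beacon + rain jacket achieves it, using 12 kg.
All optima have 2 items.

2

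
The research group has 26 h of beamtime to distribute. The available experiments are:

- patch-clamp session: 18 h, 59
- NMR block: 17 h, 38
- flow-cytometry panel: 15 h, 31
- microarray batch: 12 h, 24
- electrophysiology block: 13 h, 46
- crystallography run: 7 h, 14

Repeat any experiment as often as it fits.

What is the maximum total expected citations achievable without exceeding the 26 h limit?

2×electrophysiology block uses 26 of the 26 h and totals 92.
Every other selection either busts 26 h or fails to beat 92.

92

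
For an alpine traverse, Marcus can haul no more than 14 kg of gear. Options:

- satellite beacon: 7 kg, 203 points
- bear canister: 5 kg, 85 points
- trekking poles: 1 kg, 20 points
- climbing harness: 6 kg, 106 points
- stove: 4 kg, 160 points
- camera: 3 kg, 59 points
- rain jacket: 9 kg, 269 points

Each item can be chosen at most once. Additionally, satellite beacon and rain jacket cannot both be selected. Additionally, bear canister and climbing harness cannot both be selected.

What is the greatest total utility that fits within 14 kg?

Taking trekking poles + stove + rain jacket: 14 kg used, 449 in utility.
The closest alternative, stove + rain jacket, reaches only 429.

449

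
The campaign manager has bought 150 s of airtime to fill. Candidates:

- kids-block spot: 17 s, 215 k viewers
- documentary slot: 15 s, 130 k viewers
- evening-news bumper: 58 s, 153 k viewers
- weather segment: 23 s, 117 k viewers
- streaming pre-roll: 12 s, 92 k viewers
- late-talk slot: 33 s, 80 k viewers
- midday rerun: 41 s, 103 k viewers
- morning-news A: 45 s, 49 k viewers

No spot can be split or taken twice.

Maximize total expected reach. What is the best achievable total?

Greedy by ratio would take kids-block spot + documentary slot + evening-news bumper + weather segment + streaming pre-roll: 125 s used, total 707.
Replace evening-news bumper with late-talk slot + midday rerun: the trade gains 30 net, giving 737 at 141 s.
The spare 9 s is too small for any remaining spot, and no exchange beats 737.

737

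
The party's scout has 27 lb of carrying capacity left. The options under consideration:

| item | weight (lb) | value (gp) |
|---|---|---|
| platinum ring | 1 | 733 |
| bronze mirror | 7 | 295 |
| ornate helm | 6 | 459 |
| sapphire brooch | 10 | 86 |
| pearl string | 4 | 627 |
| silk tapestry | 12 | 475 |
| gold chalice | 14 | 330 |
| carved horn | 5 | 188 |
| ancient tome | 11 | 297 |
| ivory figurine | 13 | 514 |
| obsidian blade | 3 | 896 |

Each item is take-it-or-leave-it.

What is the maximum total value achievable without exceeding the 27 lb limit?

The ratio heuristic lands on platinum ring + bronze mirror + ornate helm + pearl string + carved horn + obsidian blade (3198) but leaves 1 lb idle.
Replace bronze mirror and carved horn with ivory figurine: the trade gains 31 net, giving 3229 at 27 lb.
Nothing else within 27 lb beats 3229.

3229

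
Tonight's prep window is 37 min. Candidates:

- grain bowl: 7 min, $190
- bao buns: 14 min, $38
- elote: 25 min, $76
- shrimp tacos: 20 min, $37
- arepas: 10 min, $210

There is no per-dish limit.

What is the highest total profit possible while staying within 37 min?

950

By profit per min: grain bowl 27.14, arepas 21.00, elote 3.04, bao buns 2.71 lead.
The ratio ordering already packs tightly: 5×grain bowl, 35 min, 950.
That's the maximum — no swap from here does better than 950.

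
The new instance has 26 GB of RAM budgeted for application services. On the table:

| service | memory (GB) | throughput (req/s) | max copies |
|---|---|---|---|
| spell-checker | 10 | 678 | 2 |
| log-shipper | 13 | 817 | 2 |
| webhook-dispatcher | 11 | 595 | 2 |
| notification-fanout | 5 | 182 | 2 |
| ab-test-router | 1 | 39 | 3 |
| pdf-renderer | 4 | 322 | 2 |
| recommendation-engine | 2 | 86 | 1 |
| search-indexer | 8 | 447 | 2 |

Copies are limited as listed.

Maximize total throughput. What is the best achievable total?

Best packing: spell-checker + 2×pdf-renderer + search-indexer — 26 GB, 1769 total.
Nothing else within 26 GB beats 1769.

1769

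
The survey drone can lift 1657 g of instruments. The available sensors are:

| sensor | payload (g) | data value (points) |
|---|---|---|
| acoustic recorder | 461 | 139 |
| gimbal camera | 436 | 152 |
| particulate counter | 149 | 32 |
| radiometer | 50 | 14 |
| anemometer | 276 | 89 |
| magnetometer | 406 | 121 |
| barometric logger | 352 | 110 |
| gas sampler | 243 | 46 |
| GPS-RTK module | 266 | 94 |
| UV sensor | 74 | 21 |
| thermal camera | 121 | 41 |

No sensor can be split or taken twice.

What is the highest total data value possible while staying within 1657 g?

539

The ratio heuristic lands on gimbal camera + radiometer + anemometer + barometric logger + GPS-RTK module + UV sensor + thermal camera (521) but leaves 82 g idle.
The 326 g tied up in radiometer and anemometer is better spent on magnetometer — total rises to 539 (1655 g).
That's the maximum — no swap from here does better than 539.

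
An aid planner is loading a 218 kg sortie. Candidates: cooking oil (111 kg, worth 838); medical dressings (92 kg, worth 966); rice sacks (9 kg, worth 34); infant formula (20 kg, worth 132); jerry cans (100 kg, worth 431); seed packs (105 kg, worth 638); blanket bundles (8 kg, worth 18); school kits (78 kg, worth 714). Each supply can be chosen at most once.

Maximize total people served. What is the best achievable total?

1864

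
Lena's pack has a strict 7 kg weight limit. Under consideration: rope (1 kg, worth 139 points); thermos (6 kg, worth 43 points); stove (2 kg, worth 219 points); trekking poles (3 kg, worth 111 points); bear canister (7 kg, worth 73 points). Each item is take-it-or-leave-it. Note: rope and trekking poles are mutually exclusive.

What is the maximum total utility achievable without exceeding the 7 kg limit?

Density check — rope 139.00, stove 109.50, trekking poles 37.00 are the best per kg.
Best packing: rope + stove — 3 kg, 358 total.
The closest alternative, stove + trekking poles, reaches only 330.

358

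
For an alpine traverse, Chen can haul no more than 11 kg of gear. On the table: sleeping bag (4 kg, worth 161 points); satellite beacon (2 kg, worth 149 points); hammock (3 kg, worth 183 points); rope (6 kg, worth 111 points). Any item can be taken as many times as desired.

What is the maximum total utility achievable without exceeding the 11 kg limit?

Density check — satellite beacon 74.50, hammock 61.00, sleeping bag 40.25, rope 18.50 are the best per kg.
The ratio heuristic lands on 5×satellite beacon (745) but leaves 1 kg idle.
Dropping satellite beacon frees 2 kg; slotting in hammock (3 kg) lifts the total to 779 at 11 kg.
No other feasible combination exceeds 779.

779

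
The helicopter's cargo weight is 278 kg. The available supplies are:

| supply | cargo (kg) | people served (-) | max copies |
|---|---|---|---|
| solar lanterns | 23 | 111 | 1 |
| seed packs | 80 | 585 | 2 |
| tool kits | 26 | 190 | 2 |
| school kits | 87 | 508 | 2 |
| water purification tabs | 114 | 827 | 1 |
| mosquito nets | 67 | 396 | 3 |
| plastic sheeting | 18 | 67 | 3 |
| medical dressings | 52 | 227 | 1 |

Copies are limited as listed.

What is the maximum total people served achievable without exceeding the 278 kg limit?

1997

Density check — seed packs 7.31, tool kits 7.31, water purification tabs 7.25 are the best per kg.
A density-first pass picks solar lanterns + 2×seed packs + 2×tool kits + 2×plastic sheeting — 1795 at 271 kg.
Replace solar lanterns and 2×tool kits and 2×plastic sheeting with water purification tabs: the trade gains 202 net, giving 1997 at 274 kg.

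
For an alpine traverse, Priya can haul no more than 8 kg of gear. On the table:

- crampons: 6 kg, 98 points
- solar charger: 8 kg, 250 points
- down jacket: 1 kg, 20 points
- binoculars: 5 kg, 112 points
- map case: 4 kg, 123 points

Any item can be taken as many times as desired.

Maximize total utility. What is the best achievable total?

250

Taking solar charger: 8 kg used, 250 in utility.
No other feasible combination exceeds 250.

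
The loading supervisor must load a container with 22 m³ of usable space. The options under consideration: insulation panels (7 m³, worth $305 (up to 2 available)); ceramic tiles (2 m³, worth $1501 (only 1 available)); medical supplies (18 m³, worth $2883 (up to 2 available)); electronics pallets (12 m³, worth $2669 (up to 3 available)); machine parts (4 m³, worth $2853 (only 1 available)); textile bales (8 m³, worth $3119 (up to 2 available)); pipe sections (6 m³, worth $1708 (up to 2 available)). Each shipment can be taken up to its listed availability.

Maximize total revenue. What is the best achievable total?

10592

Best packing: ceramic tiles + machine parts + 2×textile bales — 22 m³, 10592 total.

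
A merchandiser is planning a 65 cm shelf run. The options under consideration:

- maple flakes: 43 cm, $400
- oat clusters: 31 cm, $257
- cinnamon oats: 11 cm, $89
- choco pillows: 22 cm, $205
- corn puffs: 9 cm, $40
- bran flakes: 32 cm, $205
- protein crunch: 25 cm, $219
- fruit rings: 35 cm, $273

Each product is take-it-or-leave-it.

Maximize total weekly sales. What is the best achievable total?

605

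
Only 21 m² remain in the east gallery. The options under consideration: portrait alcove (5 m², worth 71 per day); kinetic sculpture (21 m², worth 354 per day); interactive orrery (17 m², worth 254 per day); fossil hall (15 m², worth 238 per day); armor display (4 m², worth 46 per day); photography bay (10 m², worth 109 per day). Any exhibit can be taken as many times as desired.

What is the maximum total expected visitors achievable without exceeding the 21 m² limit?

354

Ranking by ratio (expected visitors/m²): kinetic sculpture 16.86, fossil hall 15.87, interactive orrery 14.94, portrait alcove 14.20.
Kinetic sculpture uses 21 of the 21 m² and totals 354.
Every other selection either busts 21 m² or fails to beat 354.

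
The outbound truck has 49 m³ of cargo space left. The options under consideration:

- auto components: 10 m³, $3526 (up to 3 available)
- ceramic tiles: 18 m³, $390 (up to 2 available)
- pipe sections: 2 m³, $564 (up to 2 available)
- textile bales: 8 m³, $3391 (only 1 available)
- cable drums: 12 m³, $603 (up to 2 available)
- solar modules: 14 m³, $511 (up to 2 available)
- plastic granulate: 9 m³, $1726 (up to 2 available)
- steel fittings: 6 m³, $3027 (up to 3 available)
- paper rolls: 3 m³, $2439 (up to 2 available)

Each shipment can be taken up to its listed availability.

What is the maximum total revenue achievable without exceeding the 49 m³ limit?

22139

Density check — paper rolls 813.00, steel fittings 504.50, textile bales 423.88, auto components 352.60 are the best per m³.
The ratio heuristic lands on auto components + 2×pipe sections + textile bales + 3×steel fittings + 2×paper rolls (22004) but leaves 3 m³ idle.
Dropping textile bales frees 8 m³; slotting in auto components (10 m³) lifts the total to 22139 at 48 m³.
Nothing else within 49 m³ beats 22139.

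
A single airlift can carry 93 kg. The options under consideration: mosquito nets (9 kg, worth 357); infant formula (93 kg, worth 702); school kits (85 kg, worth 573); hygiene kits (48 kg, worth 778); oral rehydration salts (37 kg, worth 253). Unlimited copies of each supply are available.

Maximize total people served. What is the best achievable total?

The ratio ordering already packs tightly: 10×mosquito nets, 90 kg, 3570.
That's the maximum — no swap from here does better than 3570.

3570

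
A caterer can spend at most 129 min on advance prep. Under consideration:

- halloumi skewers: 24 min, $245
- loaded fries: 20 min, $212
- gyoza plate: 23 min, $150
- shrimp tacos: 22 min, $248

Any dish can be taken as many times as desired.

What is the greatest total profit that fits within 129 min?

Filling by ratio: 5×shrimp tacos for 1240, with 19 min left unused.
The 22 min tied up in shrimp tacos is better spent on 2×loaded fries — total rises to 1416 (128 min).
No other feasible combination exceeds 1416.

1416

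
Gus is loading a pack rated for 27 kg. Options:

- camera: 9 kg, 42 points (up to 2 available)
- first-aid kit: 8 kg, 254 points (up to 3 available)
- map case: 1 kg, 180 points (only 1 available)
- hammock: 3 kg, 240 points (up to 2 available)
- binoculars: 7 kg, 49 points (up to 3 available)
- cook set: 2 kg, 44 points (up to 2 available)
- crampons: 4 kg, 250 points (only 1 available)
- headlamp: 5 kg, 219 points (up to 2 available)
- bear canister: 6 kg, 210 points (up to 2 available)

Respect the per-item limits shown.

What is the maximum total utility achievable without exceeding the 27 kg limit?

Taking map case + 2×hammock + crampons + 2×headlamp + bear canister: 27 kg used, 1558 in utility.
Nothing else within 27 kg beats 1558.

1558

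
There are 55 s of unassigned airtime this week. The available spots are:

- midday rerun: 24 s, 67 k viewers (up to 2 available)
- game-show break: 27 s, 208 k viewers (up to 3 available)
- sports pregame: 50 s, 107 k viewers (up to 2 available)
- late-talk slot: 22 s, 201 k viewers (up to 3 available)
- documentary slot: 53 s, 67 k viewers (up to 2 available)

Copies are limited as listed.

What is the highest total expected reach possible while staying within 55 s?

416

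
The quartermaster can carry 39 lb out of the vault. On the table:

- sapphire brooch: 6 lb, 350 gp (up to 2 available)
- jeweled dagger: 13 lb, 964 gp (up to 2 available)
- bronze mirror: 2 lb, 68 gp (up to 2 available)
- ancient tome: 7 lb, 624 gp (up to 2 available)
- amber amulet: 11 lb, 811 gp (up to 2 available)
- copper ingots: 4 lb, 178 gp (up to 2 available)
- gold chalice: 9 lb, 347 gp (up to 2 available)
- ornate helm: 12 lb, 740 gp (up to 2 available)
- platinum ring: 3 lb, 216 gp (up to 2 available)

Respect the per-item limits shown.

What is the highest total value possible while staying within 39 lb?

3086

Ranking by ratio (value/lb): ancient tome 89.14, jeweled dagger 74.15, amber amulet 73.73, platinum ring 72.00.
Taking the top-ratio items first gives jeweled dagger + 2×ancient tome + amber amulet for 3023 (38 lb).
Dropping jeweled dagger frees 13 lb; slotting in amber amulet + platinum ring (14 lb) lifts the total to 3086 at 39 lb.
Nothing else within 39 lb beats 3086.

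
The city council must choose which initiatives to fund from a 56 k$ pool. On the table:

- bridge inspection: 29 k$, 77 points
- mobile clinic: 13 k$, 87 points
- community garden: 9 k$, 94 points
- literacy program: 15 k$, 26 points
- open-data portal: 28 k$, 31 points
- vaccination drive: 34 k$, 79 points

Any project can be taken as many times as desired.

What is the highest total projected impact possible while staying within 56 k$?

564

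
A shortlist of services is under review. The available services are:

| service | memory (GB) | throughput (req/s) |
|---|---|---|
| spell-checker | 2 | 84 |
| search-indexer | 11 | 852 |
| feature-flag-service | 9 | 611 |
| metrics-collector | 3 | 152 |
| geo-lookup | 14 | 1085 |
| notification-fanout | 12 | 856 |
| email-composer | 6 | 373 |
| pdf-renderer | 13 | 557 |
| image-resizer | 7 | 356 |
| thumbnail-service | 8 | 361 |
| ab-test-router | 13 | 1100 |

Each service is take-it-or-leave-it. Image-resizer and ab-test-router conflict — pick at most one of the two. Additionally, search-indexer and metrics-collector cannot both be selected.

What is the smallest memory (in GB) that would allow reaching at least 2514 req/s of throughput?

Need the lightest bundle worth ≥ 2514.
search-indexer + feature-flag-service + ab-test-router reaches 2563 using 33 GB.
Any bundle with less than 33 GB falls short of 2514.

33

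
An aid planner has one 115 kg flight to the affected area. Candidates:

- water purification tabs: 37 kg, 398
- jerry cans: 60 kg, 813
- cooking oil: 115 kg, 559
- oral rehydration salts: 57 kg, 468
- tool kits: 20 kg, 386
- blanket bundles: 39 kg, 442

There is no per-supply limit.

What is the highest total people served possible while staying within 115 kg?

1930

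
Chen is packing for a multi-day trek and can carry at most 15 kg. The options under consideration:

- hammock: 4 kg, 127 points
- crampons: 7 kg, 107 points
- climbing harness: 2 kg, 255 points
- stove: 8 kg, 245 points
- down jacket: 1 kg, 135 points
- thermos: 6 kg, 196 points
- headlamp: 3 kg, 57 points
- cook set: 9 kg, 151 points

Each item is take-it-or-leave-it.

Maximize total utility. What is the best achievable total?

By utility per kg: down jacket 135.00, climbing harness 127.50, thermos 32.67 lead.
Taking the top-ratio items first gives hammock + climbing harness + down jacket + thermos for 713 (13 kg).
Replace thermos with stove: the trade gains 49 net, giving 762 at 15 kg.

762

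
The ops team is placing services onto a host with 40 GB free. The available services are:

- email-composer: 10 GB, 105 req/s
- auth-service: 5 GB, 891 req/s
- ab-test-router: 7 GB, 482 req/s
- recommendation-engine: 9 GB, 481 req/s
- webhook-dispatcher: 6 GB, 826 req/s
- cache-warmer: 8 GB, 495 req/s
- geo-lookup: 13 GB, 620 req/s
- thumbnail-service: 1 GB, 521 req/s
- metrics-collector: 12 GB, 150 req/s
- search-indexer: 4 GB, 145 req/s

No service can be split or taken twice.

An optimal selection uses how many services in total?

7

The maximum throughput within 40 GB is 3841.
One optimal bundle: auth-service + ab-test-router + recommendation-engine + webhook-dispatcher + cache-warmer + thumbnail-service + search-indexer (40 GB).
Every optimal selection uses 7 services.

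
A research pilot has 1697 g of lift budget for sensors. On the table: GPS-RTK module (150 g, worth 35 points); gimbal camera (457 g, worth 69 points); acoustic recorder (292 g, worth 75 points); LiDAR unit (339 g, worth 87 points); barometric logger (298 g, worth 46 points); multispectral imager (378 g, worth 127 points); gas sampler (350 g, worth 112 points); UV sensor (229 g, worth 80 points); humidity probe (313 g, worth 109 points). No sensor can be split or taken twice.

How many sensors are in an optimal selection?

Best achievable data value is 515.
For example LiDAR unit + multispectral imager + gas sampler + UV sensor + humidity probe achieves it, using 1609 g.
Every optimal selection uses 5 sensors.

5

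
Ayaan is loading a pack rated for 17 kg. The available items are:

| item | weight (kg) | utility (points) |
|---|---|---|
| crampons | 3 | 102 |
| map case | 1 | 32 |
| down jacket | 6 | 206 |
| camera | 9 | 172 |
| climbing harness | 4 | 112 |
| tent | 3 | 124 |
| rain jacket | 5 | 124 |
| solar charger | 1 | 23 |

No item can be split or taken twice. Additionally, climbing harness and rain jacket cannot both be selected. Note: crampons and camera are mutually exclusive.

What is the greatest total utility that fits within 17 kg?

The ratio ordering already packs tightly: crampons + map case + down jacket + climbing harness + tent, 17 kg, 576.
Runner-up crampons + down jacket + climbing harness + tent + solar charger tops out at 567.

576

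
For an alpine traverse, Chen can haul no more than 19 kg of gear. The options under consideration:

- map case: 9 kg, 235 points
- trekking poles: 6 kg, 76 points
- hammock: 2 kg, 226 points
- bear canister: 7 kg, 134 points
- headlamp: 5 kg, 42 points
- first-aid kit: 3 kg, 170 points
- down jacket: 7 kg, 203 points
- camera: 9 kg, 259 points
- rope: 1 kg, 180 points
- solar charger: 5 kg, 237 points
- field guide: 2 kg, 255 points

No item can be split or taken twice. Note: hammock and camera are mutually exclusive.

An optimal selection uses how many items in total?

6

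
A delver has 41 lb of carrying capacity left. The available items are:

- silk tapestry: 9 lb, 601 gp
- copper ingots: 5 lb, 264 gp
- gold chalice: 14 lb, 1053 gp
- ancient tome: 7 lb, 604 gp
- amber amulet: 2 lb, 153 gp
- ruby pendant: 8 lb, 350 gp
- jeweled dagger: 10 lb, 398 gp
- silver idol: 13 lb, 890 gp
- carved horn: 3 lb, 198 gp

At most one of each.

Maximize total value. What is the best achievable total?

2964

Ranking by ratio (value/lb): ancient tome 86.29, amber amulet 76.50, gold chalice 75.21.
The ratio heuristic lands on gold chalice + ancient tome + amber amulet + silver idol + carved horn (2898) but leaves 2 lb idle.
Dropping carved horn frees 3 lb; slotting in copper ingots (5 lb) lifts the total to 2964 at 41 lb.
Next best is gold chalice + ancient tome + amber amulet + silver idol + carved horn at 2898 (39 lb) — short by 66.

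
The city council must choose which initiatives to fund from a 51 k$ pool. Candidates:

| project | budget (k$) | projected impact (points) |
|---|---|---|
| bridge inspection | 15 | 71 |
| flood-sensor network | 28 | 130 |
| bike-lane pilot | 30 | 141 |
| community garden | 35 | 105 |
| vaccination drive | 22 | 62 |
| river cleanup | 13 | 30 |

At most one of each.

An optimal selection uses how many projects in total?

The maximum projected impact within 51 k$ is 212.
For example bridge inspection + bike-lane pilot achieves it, using 45 k$.
Every optimal selection uses 2 projects.

2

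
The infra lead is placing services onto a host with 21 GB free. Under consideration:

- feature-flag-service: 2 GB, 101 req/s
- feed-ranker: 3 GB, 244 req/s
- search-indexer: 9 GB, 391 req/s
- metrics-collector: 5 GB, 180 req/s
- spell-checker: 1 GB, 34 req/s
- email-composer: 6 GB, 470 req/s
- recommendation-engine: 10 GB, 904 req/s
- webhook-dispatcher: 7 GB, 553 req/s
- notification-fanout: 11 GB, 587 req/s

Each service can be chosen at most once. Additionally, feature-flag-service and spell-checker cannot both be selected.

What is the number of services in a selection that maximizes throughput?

Optimal total is 1735.
For example feed-ranker + spell-checker + recommendation-engine + webhook-dispatcher achieves it, using 21 GB.
All optima have 4 services.

4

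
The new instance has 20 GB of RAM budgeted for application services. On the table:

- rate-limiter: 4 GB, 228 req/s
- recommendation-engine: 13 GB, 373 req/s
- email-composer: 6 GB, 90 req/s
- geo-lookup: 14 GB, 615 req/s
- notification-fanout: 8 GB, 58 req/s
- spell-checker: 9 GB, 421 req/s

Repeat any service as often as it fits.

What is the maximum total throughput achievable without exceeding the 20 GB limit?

Density check — rate-limiter 57.00, spell-checker 46.78, geo-lookup 43.93, recommendation-engine 28.69 are the best per GB.
Taking 5×rate-limiter: 20 GB used, 1140 in throughput.
Nothing else within 20 GB beats 1140.

1140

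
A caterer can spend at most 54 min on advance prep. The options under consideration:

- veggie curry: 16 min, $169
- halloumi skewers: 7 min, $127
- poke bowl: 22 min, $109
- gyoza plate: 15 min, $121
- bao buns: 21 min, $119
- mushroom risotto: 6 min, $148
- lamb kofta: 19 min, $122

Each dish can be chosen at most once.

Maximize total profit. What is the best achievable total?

Density check — mushroom risotto 24.67, halloumi skewers 18.14, veggie curry 10.56, gyoza plate 8.07 are the best per min.
A density-first pass picks veggie curry + halloumi skewers + gyoza plate + mushroom risotto — 565 at 44 min.
The 15 min tied up in gyoza plate is better spent on lamb kofta — total rises to 566 (48 min).
The closest alternative, veggie curry + halloumi skewers + gyoza plate + mushroom risotto, reaches only 565.

566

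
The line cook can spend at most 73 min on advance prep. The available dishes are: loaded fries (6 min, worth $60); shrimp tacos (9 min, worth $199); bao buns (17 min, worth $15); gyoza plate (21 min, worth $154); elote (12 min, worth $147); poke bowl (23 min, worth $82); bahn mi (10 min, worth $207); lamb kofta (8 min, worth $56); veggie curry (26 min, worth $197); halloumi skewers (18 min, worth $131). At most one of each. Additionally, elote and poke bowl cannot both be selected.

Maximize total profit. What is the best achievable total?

866

Taking loaded fries + shrimp tacos + elote + bahn mi + lamb kofta + veggie curry: 71 min used, 866 in profit.
The closest alternative, shrimp tacos + gyoza plate + elote + bahn mi + halloumi skewers, reaches only 838.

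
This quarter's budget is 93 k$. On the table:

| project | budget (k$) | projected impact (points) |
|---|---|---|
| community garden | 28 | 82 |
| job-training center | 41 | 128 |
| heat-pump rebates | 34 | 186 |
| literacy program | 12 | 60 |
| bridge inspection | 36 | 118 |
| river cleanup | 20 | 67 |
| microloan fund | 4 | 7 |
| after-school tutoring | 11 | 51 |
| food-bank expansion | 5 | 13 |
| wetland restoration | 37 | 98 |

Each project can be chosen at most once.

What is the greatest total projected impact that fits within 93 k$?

By projected impact per k$: heat-pump rebates 5.47, literacy program 5.00, after-school tutoring 4.64 lead.
A density-first pass picks heat-pump rebates + literacy program + river cleanup + microloan fund + after-school tutoring + food-bank expansion — 384 at 86 k$.
Dropping river cleanup and microloan fund and food-bank expansion frees 29 k$; slotting in bridge inspection (36 k$) lifts the total to 415 at 93 k$.
An exhaustive check of the 1024 subsets confirms 415.

415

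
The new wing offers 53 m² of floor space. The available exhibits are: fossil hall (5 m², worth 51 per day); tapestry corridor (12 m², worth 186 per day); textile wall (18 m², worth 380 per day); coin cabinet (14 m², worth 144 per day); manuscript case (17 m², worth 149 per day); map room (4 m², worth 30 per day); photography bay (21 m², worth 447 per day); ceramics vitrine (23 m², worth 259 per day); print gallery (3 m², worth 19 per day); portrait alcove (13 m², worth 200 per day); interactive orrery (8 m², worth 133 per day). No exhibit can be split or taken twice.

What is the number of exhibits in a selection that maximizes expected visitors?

Best achievable expected visitors is 1027.
textile wall + photography bay + portrait alcove hits 1027 at 52 m².
All optima have 3 exhibits.

3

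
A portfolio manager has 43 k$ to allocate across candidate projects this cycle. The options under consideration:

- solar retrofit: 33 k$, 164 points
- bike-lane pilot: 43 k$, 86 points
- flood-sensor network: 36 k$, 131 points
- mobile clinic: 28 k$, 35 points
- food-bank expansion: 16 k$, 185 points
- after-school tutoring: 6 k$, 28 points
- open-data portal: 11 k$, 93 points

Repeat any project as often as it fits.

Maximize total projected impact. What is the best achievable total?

Best packing: 2×food-bank expansion + open-data portal — 43 k$, 463 total.
That's the maximum — no swap from here does better than 463.

463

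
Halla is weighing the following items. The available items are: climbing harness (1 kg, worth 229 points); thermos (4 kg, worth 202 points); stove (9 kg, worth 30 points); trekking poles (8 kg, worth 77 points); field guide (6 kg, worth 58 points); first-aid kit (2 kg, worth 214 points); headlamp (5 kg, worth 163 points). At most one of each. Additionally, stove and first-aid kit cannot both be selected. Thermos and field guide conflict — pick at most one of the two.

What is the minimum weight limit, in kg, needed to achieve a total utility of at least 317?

3

Look for the lowest-weight combination reaching 317.
climbing harness + first-aid kit: 443 utility at 3 kg.
No combination under 3 kg hits 317.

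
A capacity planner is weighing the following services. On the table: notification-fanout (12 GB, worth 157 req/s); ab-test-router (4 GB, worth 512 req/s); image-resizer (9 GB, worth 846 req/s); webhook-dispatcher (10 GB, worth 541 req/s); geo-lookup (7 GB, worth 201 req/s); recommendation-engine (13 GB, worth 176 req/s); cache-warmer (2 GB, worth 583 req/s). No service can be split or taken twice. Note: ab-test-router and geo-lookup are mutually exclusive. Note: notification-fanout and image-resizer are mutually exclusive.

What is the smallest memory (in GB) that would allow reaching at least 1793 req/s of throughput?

15

Need the lightest bundle worth ≥ 1793.
ab-test-router + image-resizer + cache-warmer reaches 1941 using 15 GB.
No combination under 15 GB hits 1793.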